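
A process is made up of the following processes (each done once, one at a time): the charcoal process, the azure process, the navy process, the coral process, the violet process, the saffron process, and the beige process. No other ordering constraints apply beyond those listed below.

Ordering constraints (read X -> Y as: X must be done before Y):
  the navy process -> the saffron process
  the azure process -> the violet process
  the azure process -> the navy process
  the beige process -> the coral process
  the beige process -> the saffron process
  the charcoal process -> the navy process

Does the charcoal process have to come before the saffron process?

Yes

Tracing the constraints gives a chain: the charcoal process → the navy process → the saffron process.
That forces the charcoal process before the saffron process in every valid schedule.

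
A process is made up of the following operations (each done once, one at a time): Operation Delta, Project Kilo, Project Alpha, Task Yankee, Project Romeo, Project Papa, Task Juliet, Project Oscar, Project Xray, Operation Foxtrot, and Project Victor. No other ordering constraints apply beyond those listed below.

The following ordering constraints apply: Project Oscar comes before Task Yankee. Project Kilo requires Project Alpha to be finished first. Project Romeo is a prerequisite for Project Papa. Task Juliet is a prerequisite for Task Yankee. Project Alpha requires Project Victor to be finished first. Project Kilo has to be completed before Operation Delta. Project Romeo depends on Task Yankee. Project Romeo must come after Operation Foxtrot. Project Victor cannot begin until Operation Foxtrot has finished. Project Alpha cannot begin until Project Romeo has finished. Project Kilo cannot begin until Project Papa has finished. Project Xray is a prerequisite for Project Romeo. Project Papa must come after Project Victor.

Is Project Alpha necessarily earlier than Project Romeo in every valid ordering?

No

There is a chain Project Romeo → Project Alpha, which puts Project Romeo before Project Alpha.
So Project Alpha does not have to come before Project Romeo — it cannot.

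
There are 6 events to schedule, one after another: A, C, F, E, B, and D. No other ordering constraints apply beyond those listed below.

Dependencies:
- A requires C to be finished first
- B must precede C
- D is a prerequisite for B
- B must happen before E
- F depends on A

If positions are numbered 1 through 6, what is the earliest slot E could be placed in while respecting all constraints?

3

The events that are forced before E, directly or transitively, are B, D. That's 2 events.
So at minimum 2 events come before E, putting E no earlier than position 3. That position is achievable by scheduling exactly those predecessors first.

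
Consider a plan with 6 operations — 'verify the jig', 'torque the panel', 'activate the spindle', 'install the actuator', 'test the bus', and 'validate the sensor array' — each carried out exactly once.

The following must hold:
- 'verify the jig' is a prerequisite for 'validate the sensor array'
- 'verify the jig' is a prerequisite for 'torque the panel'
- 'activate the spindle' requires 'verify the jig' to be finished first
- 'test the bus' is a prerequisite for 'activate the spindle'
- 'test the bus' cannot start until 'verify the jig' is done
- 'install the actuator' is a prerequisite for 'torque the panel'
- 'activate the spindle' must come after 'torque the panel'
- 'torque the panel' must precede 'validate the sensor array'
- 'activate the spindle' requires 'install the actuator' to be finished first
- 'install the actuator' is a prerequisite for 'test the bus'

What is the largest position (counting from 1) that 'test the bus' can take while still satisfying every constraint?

5

Following the constraints forward from 'test the bus', its only required successor is 'activate the spindle'.
So at least 1 operation follows 'test the bus', putting 'test the bus' no later than position 5. That position is achievable by scheduling everything else first.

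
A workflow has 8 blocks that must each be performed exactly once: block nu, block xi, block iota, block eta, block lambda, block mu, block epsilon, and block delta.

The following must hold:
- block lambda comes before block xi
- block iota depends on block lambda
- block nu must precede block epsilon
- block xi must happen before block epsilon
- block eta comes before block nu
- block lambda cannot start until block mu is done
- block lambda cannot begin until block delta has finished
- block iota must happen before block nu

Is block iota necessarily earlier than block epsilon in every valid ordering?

Chaining the stated constraints: block iota → block nu → block epsilon.
So block iota must precede block epsilon in any valid ordering.

Yes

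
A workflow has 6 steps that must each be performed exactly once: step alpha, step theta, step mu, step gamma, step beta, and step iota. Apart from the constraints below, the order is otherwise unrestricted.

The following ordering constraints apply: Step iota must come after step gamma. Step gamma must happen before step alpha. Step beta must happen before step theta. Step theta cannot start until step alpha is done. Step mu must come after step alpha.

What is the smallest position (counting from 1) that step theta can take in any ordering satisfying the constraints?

The steps that are forced before step theta, directly or transitively, are step alpha, step gamma, step beta. That's 3 steps.
So at minimum 3 steps come before step theta, putting step theta no earlier than position 4. That position is achievable by scheduling exactly those predecessors first.

4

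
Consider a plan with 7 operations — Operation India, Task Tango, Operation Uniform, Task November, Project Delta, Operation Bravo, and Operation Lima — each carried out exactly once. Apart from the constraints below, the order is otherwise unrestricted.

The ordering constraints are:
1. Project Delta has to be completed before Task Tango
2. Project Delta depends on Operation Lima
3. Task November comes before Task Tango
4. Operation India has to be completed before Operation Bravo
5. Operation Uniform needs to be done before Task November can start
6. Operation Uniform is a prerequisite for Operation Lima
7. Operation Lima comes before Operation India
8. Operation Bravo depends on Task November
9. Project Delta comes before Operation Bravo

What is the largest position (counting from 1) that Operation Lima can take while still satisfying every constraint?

The operations that are forced after Operation Lima, directly or by a chain of constraints, are Operation India, Task Tango, Project Delta, Operation Bravo. That's 4 operations.
So at least 4 operations follow Operation Lima, putting Operation Lima no later than position 3. That position is achievable by scheduling everything else first.

3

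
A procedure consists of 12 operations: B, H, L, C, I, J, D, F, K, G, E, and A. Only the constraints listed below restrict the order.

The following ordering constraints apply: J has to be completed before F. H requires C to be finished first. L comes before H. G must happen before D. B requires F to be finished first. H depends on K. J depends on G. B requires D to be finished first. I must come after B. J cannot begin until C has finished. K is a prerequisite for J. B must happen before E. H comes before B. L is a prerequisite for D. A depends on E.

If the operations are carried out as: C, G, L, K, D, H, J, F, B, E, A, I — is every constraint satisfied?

Going through the constraints one by one, each required predecessor appears earlier in the sequence than its dependent — e.g. C (position 1) is before J (position 7), as required.

Yes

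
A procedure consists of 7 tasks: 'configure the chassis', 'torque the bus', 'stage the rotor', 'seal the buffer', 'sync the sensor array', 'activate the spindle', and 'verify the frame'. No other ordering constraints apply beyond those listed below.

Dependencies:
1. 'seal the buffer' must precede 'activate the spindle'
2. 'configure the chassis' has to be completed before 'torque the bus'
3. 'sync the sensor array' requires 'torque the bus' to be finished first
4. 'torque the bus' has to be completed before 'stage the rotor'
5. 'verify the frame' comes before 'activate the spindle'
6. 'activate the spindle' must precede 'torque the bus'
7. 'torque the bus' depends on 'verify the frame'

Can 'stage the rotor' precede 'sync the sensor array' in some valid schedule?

Yes

The constraints leave 'stage the rotor' and 'sync the sensor array' unordered relative to each other; nothing requires 'sync the sensor array' earlier.
That means at least one valid schedule has 'stage the rotor' before 'sync the sensor array'.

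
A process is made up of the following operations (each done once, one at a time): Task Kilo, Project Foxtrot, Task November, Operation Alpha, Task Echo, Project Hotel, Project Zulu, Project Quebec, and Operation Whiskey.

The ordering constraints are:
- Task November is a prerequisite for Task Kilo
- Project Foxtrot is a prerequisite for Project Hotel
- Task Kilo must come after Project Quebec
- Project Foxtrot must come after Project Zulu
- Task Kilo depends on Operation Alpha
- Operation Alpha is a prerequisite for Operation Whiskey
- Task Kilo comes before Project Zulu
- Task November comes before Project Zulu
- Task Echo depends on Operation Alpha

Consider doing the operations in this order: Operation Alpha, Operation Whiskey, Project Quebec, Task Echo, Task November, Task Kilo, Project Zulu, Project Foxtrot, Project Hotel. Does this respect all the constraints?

Checking each listed constraint against this order: for instance, Operation Alpha is in position 1 and Task Kilo in position 6, so that constraint holds — and the remaining constraints check out the same way.

Yes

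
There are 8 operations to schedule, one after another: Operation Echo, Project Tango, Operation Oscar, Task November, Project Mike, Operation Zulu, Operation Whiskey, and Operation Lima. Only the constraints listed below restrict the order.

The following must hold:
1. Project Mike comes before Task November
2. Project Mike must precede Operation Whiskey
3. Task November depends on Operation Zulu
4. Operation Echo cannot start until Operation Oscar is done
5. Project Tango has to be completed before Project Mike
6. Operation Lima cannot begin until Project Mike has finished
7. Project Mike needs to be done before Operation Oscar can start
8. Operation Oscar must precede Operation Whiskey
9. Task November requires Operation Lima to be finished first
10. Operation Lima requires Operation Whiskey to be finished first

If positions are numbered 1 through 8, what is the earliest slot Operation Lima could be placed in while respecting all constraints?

Every operation that must precede Operation Lima has to come before it. Tracing all chains that end at Operation Lima, those operations are: Project Tango, Operation Oscar, Project Mike, Operation Whiskey — 4 in total.
With 4 mandatory predecessors, the earliest Operation Lima can sit is position 4+1 = 5, and placing just those 4 first achieves it.

5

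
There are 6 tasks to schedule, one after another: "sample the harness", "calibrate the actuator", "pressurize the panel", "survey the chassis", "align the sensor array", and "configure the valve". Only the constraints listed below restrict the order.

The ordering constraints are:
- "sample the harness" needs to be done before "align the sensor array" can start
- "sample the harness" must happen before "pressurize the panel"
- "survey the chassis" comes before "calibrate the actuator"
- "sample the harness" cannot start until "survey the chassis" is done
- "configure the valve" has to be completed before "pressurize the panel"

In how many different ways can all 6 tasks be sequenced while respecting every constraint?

33

The tasks with no prerequisites are "survey the chassis", "configure the valve"; any of them can be placed first.
Systematically extending each partial ordering one task at a time and counting, there are 33 complete orderings.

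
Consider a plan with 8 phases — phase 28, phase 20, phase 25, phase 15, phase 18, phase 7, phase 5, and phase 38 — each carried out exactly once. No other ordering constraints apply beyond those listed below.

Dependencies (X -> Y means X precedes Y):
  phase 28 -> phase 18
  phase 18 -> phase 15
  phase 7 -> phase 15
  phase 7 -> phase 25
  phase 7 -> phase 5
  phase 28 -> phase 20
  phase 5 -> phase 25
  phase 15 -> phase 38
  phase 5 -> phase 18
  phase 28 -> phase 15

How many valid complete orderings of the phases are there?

The phases with no prerequisites are phase 28, phase 7; any of them can be placed first.
Systematically extending each partial ordering one phase at a time and counting, there are 76 complete orderings.

76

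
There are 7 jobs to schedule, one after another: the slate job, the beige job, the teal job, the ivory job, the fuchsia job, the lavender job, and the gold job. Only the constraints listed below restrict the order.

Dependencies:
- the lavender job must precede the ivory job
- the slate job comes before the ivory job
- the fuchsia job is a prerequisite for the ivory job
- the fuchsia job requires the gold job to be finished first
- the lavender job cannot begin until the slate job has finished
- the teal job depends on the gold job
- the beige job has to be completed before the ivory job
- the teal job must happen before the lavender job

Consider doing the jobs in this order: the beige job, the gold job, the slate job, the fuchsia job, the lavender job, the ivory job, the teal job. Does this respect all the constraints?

No

Here the teal job comes after the lavender job.
That contradicts the constraint that the teal job must precede the lavender job.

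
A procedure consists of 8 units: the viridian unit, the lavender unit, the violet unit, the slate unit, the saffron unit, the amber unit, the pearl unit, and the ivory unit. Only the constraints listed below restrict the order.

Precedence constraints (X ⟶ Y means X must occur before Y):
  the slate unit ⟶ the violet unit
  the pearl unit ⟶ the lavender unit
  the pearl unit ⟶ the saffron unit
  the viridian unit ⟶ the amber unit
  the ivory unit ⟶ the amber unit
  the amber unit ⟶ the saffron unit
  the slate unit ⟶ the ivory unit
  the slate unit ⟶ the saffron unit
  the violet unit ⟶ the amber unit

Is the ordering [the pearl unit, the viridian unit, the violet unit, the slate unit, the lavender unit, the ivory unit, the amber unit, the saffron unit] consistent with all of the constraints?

No

The sequence places the violet unit ahead of the slate unit.
Since the slate unit is required before the violet unit, the ordering is invalid.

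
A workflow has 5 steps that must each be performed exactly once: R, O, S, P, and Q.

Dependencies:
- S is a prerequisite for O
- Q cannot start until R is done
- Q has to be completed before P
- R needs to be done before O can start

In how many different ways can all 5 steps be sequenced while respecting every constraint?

9

2 steps have no prerequisites (R, S), so any of them could come first.
Systematically extending each partial ordering one step at a time and counting, there are 9 complete orderings.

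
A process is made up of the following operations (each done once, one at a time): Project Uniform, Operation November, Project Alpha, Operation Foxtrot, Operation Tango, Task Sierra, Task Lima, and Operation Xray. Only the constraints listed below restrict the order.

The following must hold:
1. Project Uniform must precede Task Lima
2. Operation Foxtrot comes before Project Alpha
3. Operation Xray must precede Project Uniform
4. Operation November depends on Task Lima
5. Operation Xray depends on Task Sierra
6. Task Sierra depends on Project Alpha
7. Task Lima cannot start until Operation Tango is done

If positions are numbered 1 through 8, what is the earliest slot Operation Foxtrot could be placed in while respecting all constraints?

No constraint forces any other operation before Operation Foxtrot, so it can be placed first.

1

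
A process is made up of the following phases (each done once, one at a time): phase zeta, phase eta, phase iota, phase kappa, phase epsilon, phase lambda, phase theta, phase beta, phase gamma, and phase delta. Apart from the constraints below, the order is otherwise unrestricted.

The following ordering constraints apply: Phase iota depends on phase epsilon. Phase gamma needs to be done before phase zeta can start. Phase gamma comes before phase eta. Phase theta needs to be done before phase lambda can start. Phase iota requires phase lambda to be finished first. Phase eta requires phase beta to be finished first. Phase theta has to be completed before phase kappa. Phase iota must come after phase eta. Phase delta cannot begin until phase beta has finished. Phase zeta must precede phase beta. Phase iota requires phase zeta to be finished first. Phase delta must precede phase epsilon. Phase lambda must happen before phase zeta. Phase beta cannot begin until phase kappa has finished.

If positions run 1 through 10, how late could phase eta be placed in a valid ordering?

9

The only phase forced after phase eta (directly or by a chain) is phase iota.
So at least 1 phase follows phase eta, putting phase eta no later than position 9. That position is achievable by scheduling everything else first.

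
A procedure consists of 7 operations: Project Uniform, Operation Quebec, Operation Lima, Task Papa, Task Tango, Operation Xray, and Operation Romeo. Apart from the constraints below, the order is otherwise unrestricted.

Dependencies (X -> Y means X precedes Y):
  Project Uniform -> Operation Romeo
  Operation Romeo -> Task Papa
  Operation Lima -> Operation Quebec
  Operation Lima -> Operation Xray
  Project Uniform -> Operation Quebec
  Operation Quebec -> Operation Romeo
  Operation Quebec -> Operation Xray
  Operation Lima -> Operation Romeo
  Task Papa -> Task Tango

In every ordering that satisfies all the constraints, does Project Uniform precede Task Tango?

Yes

There is a constraint chain Project Uniform → Operation Romeo → Task Papa → Task Tango.
Hence Project Uniform necessarily comes before Task Tango.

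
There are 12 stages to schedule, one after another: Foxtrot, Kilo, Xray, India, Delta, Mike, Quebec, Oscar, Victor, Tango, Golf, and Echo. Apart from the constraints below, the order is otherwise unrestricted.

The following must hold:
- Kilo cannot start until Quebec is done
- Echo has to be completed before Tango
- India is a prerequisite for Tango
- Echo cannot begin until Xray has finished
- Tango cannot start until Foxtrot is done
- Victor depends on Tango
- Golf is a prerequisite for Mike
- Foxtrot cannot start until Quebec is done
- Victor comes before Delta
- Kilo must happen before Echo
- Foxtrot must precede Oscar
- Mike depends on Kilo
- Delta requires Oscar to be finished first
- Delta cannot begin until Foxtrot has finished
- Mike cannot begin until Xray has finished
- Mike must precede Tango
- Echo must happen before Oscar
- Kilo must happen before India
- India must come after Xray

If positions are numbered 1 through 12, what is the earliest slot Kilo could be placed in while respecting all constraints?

2

The only stage forced before Kilo (directly or transitively) is Quebec.
So at minimum 1 stage comes before Kilo, putting Kilo no earlier than position 2. That position is achievable by scheduling exactly that predecessor first.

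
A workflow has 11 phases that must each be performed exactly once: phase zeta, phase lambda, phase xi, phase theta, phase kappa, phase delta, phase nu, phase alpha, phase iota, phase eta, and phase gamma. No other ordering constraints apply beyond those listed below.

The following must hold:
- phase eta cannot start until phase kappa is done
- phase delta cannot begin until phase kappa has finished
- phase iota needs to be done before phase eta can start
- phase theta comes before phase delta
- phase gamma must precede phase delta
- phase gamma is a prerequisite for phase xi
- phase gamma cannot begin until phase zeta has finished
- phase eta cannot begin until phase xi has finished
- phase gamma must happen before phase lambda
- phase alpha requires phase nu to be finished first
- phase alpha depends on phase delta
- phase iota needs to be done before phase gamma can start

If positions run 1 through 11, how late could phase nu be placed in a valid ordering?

10

The only phase forced after phase nu (directly or by a chain) is phase alpha.
So at least 1 phase follows phase nu, putting phase nu no later than position 10. That position is achievable by scheduling everything else first.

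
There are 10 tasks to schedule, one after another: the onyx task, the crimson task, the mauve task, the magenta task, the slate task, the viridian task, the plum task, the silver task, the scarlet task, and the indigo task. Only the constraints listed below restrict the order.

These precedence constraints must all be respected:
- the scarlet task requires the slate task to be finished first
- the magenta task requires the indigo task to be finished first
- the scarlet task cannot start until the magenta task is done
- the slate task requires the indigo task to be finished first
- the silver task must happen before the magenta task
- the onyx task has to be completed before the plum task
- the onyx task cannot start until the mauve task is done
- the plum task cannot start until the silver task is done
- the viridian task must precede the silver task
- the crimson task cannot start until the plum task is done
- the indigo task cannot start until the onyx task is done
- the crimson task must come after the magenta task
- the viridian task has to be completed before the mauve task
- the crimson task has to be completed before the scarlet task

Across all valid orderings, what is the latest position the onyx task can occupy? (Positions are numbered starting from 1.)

Following every chain forward from the onyx task, the tasks that must come later are the crimson task, the magenta task, the slate task, the plum task, the scarlet task, the indigo task — 6 of them.
With 6 mandatory successors out of 10 tasks total, the latest slot for the onyx task is 10−6 = 4, and it's reachable by doing all non-successors before the onyx task.

4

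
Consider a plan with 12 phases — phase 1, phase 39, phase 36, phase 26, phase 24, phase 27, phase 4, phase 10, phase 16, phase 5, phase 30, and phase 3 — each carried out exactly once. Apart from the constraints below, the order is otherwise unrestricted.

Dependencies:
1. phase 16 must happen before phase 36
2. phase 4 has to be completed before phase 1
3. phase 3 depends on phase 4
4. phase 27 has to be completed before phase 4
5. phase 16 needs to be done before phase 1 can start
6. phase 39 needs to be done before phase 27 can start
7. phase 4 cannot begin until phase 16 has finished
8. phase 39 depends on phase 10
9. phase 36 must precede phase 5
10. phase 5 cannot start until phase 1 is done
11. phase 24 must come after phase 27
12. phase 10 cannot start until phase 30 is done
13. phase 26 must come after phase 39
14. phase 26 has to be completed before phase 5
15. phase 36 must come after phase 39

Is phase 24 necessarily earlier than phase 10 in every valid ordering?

The constraints actually force phase 10 before phase 24 (via phase 10 → phase 39 → phase 27 → phase 24), not the other way around.
So phase 24 does not have to come before phase 10 — it cannot.

No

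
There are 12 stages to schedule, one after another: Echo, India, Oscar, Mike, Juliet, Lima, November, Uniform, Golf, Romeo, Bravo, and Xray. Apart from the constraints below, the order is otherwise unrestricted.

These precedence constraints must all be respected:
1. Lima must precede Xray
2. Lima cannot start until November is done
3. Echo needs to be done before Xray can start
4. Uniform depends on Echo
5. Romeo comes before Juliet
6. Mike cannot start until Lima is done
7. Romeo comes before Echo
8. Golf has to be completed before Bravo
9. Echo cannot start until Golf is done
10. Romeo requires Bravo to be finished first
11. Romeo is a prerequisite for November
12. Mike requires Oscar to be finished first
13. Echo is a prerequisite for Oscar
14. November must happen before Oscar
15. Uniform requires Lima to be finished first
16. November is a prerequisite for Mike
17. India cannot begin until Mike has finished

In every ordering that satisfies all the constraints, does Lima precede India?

Yes

There is a constraint chain Lima → Mike → India.
Hence Lima necessarily comes before India.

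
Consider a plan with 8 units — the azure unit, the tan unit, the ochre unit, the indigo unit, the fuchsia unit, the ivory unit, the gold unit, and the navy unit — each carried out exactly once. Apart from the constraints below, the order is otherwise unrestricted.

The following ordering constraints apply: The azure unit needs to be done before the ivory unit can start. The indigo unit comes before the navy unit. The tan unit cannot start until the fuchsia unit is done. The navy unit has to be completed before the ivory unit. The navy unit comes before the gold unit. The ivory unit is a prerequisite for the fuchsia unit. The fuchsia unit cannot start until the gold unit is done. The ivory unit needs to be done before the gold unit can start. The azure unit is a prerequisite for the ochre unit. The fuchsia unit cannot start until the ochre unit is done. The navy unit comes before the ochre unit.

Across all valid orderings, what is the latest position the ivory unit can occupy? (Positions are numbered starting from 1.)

5

The units that are forced after the ivory unit, directly or by a chain of constraints, are the tan unit, the fuchsia unit, the gold unit. That's 3 units.
With 3 mandatory successors out of 8 units total, the latest slot for the ivory unit is 8−3 = 5, and it's reachable by doing all non-successors before the ivory unit.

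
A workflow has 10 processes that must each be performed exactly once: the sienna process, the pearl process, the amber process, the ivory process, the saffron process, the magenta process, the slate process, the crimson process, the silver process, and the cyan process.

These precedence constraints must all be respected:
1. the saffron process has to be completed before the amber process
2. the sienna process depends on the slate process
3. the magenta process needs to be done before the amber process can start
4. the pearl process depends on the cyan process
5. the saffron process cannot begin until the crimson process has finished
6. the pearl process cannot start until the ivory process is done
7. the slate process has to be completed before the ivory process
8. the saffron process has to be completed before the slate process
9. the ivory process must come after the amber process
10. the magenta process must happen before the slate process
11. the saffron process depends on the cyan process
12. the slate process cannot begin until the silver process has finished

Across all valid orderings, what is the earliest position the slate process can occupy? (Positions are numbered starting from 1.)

Every process that must precede the slate process has to come before it. Tracing all chains that end at the slate process, those processes are: the saffron process, the magenta process, the crimson process, the silver process, the cyan process — 5 in total.
So at minimum 5 processes come before the slate process, putting the slate process no earlier than position 6. That position is achievable by scheduling exactly those predecessors first.

6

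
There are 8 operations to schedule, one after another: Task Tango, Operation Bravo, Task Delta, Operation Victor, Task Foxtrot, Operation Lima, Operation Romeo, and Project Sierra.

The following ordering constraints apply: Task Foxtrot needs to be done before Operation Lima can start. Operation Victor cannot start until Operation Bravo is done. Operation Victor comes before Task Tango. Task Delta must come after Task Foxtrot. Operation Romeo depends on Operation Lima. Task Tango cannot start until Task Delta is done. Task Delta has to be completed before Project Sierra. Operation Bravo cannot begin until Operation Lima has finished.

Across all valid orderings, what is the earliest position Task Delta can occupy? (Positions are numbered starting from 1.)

2

The only operation forced before Task Delta (directly or transitively) is Task Foxtrot.
So at minimum 1 operation comes before Task Delta, putting Task Delta no earlier than position 2. That position is achievable by scheduling exactly that predecessor first.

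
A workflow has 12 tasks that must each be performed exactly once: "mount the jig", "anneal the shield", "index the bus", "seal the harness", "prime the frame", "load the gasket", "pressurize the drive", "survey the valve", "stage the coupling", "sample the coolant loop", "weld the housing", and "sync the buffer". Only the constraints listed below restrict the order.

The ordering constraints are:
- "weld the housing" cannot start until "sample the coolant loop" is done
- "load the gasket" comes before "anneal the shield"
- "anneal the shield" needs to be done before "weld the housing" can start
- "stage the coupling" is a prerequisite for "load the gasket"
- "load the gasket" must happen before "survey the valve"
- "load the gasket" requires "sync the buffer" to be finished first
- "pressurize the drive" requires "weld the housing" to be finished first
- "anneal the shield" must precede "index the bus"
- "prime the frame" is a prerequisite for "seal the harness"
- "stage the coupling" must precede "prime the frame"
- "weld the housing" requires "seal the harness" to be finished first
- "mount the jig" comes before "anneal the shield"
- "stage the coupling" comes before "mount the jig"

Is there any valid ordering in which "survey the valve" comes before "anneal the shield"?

Nothing in the constraints forces "anneal the shield" before "survey the valve" — there is no chain from "anneal the shield" to "survey the valve".
That means at least one valid schedule has "survey the valve" before "anneal the shield".

Yes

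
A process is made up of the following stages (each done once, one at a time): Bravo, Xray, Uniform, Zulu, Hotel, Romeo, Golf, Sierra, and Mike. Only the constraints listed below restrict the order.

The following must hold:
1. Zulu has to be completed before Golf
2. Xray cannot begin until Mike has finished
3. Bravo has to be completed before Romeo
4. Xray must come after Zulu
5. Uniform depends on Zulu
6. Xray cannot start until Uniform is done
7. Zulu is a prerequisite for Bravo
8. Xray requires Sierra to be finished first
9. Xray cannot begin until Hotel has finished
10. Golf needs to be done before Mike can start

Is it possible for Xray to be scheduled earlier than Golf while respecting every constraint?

No

Following Golf → Mike → Xray, Golf must precede Xray in every valid ordering.
So no valid ordering can have Xray before Golf.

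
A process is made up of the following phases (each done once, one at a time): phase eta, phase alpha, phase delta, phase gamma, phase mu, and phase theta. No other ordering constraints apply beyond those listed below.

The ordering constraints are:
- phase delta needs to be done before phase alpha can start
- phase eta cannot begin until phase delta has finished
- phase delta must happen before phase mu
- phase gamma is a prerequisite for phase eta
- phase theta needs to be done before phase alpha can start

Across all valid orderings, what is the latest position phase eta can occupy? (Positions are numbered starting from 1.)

Phase eta has no required successors, so nothing stops it from going last (position 6).

6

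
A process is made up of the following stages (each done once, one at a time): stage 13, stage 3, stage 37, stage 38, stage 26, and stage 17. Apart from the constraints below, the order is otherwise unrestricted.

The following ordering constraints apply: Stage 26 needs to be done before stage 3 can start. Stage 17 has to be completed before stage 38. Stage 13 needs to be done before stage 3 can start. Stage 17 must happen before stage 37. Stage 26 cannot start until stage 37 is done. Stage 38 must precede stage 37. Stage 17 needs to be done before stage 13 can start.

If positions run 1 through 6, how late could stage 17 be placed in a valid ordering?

1

Following every chain forward from stage 17, the stages that must come later are stage 13, stage 3, stage 37, stage 38, stage 26 — 5 of them.
So at least 5 stages follow stage 17, putting stage 17 no later than position 1. That position is achievable by scheduling everything else first.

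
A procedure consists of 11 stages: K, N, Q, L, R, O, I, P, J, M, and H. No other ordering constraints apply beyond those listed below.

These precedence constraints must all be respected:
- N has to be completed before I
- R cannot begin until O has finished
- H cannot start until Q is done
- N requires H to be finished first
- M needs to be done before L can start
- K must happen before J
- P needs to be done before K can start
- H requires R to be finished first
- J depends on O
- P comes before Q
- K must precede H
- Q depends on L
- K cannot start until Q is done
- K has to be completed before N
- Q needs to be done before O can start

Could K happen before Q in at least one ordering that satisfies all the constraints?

Following Q → K, Q must precede K in every valid ordering.
So no valid ordering can have K before Q.

No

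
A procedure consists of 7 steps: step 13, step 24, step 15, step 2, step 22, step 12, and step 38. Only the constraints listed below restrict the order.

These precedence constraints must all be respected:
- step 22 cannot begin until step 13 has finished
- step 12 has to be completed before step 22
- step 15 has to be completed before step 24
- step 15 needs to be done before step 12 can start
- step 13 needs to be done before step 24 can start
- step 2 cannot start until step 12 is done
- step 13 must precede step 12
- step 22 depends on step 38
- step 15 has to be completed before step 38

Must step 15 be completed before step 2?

Yes

There is a constraint chain step 15 → step 12 → step 2.
That forces step 15 before step 2 in every valid schedule.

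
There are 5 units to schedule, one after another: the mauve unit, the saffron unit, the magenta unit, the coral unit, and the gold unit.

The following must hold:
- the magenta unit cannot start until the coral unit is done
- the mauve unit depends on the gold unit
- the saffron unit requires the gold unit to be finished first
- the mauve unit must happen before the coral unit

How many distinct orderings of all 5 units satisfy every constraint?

Only the gold unit has no prerequisites, so it must go first.
Systematically extending each partial ordering one unit at a time and counting, there are 4 complete orderings.

4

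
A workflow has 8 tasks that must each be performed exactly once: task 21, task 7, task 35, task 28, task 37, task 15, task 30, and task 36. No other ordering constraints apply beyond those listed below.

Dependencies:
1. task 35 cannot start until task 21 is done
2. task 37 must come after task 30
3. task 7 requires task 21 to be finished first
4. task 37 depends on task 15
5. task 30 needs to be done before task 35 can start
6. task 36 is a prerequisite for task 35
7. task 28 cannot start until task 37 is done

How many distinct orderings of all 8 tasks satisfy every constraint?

638

The tasks with no prerequisites are task 21, task 15, task 30, task 36; any of them can be placed first.
Enumerating by repeatedly choosing an available task (one whose prerequisites are all placed) gives 638 distinct complete orderings.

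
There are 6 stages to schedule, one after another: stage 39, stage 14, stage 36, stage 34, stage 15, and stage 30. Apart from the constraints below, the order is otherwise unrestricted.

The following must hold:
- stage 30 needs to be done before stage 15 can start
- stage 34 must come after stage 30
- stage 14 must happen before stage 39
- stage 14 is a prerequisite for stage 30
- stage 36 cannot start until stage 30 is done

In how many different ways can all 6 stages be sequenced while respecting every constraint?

Stage 14 is the only stage with nothing required before it, so every ordering starts there.
Enumerating by repeatedly choosing an available stage (one whose prerequisites are all placed) gives 30 distinct complete orderings.

30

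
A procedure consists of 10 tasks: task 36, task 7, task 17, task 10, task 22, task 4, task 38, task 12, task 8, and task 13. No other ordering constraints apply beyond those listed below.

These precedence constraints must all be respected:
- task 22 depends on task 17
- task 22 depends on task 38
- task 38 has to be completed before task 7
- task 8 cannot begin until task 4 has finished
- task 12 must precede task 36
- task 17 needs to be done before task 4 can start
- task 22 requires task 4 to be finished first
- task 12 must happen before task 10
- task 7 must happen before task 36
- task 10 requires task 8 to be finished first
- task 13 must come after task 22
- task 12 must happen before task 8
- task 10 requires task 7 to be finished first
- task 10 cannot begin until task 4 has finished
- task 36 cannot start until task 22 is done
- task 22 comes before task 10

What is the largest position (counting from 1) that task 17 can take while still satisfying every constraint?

4

Every task that must follow task 17 has to come after it. Tracing all chains starting from task 17, those tasks are: task 36, task 10, task 22, task 4, task 8, task 13 — 6 in total.
So at least 6 tasks follow task 17, putting task 17 no later than position 4. That position is achievable by scheduling everything else first.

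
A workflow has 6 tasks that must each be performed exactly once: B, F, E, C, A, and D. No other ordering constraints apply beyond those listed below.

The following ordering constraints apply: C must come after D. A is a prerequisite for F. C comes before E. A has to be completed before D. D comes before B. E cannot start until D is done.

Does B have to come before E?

No

Nothing in the constraints links B and E; they are unordered relative to each other.
A valid ordering placing E before B exists, so the answer is no.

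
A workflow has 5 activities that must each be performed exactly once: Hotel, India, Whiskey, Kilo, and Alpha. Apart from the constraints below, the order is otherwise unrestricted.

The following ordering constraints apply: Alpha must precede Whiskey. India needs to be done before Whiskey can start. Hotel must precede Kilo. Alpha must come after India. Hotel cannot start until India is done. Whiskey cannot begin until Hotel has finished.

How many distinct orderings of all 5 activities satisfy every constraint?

Only India has no prerequisites, so it must go first.
Systematically extending each partial ordering one activity at a time and counting, there are 5 complete orderings.

5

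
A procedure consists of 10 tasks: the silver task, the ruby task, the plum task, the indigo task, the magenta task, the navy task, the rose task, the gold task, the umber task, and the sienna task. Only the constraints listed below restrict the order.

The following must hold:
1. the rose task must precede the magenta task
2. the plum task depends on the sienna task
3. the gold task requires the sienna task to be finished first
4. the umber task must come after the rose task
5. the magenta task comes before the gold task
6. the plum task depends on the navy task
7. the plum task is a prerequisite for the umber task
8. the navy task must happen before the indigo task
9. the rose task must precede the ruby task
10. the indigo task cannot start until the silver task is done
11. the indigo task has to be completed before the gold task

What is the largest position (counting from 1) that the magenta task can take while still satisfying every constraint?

The only task forced after the magenta task (directly or by a chain) is the gold task.
So at least 1 task follows the magenta task, putting the magenta task no later than position 9. That position is achievable by scheduling everything else first.

9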